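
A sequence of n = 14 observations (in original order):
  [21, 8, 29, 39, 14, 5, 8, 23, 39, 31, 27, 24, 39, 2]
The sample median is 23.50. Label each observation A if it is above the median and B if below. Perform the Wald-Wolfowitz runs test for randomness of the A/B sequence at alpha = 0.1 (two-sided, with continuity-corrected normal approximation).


Step 1: Compute median = 23.50; label A = above, B = below.
Labels in order: BBAABBBBAAAAAB  (n_A = 7, n_B = 7)
Step 2: Count runs R = 5.
Step 3: Under H0 (random ordering), E[R] = 2*n_A*n_B/(n_A+n_B) + 1 = 2*7*7/14 + 1 = 8.0000.
        Var[R] = 2*n_A*n_B*(2*n_A*n_B - n_A - n_B) / ((n_A+n_B)^2 * (n_A+n_B-1)) = 8232/2548 = 3.2308.
        SD[R] = 1.7974.
Step 4: Continuity-corrected z = (R + 0.5 - E[R]) / SD[R] = (5 + 0.5 - 8.0000) / 1.7974 = -1.3909.
Step 5: Two-sided p-value via normal approximation = 2*(1 - Phi(|z|)) = 0.164264.
Step 6: alpha = 0.1. fail to reject H0.

R = 5, z = -1.3909, p = 0.164264, fail to reject H0.


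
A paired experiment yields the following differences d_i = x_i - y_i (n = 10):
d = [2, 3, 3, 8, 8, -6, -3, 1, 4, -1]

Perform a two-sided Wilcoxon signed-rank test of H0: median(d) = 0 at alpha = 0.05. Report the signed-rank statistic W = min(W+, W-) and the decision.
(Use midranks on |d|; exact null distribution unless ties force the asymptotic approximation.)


Step 1: Drop any zero differences (none here) and take |d_i|.
|d| = [2, 3, 3, 8, 8, 6, 3, 1, 4, 1]
Step 2: Midrank |d_i| (ties get averaged ranks).
ranks: |2|->3, |3|->5, |3|->5, |8|->9.5, |8|->9.5, |6|->8, |3|->5, |1|->1.5, |4|->7, |1|->1.5
Step 3: Attach original signs; sum ranks with positive sign and with negative sign.
W+ = 3 + 5 + 5 + 9.5 + 9.5 + 1.5 + 7 = 40.5
W- = 8 + 5 + 1.5 = 14.5
(Check: W+ + W- = 55 should equal n(n+1)/2 = 55.)
Step 4: Test statistic W = min(W+, W-) = 14.5.
Step 5: Ties in |d|, so use the tie-corrected normal approximation.
        E[W] = n(n+1)/4 = 10*11/4 = 27.5.
        Tie groups: |d|=1 (t=2), |d|=3 (t=3), |d|=8 (t=2); sum(t^3 - t) = 36.
        Var[W] = n(n+1)(2n+1)/24 - sum(t^3-t)/48 = 2310/24 - 36/48 = 95.5.
        z = (W - E[W]) / sqrt(Var[W]) = (14.5 - 27.5) / 9.7724 = -1.3303.
        Two-sided p = 2*Phi(z) = 0.183427.
Step 6: alpha = 0.05. fail to reject H0.

W+ = 40.5, W- = 14.5, W = min = 14.5, p = 0.183427, fail to reject H0.


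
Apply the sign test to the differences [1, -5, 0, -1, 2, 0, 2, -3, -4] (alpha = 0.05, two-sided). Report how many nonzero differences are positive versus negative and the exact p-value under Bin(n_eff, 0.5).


Step 1: Discard zero differences. Original n = 9; n_eff = number of nonzero differences = 7.
Nonzero differences (with sign): +1, -5, -1, +2, +2, -3, -4
Step 2: Count signs: positive = 3, negative = 4.
Step 3: Under H0: P(positive) = 0.5, so the number of positives S ~ Bin(7, 0.5).
Step 4: Two-sided exact p-value = sum of Bin(7,0.5) probabilities at or below the observed probability = 1.000000.
Step 5: alpha = 0.05. fail to reject H0.

n_eff = 7, pos = 3, neg = 4, p = 1.000000, fail to reject H0.


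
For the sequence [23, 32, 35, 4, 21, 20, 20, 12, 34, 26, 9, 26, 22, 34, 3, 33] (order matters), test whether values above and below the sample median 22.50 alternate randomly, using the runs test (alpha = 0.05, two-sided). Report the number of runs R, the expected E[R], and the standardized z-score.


Step 1: Compute median = 22.50; label A = above, B = below.
Labels in order: AAABBBBBAABABABA  (n_A = 8, n_B = 8)
Step 2: Count runs R = 9.
Step 3: Under H0 (random ordering), E[R] = 2*n_A*n_B/(n_A+n_B) + 1 = 2*8*8/16 + 1 = 9.0000.
        Var[R] = 2*n_A*n_B*(2*n_A*n_B - n_A - n_B) / ((n_A+n_B)^2 * (n_A+n_B-1)) = 14336/3840 = 3.7333.
        SD[R] = 1.9322.
Step 4: R = E[R], so z = 0 with no continuity correction.
Step 5: Two-sided p-value via normal approximation = 2*(1 - Phi(|z|)) = 1.000000.
Step 6: alpha = 0.05. fail to reject H0.

R = 9, z = 0.0000, p = 1.000000, fail to reject H0.


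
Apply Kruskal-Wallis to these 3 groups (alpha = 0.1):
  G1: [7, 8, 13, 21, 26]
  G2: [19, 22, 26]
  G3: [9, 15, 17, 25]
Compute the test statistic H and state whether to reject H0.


Step 1: Combine all N = 12 observations and assign midranks.
sorted (value, group, rank): (7,G1,1), (8,G1,2), (9,G3,3), (13,G1,4), (15,G3,5), (17,G3,6), (19,G2,7), (21,G1,8), (22,G2,9), (25,G3,10), (26,G1,11.5), (26,G2,11.5)
Step 2: Sum ranks within each group.
R_1 = 26.5 (n_1 = 5)
R_2 = 27.5 (n_2 = 3)
R_3 = 24 (n_3 = 4)
Step 3: H = 12/(N(N+1)) * sum(R_i^2/n_i) - 3(N+1)
     = 12/(12*13) * (26.5^2/5 + 27.5^2/3 + 24^2/4) - 3*13
     = 0.076923 * 536.533 - 39
     = 2.271795.
Step 4: Ties present; correction factor C = 1 - 6/(12^3 - 12) = 0.996503. Corrected H = 2.271795 / 0.996503 = 2.279766.
Step 5: Under H0, H ~ chi^2(2); p-value = 0.319856.
Step 6: alpha = 0.1. fail to reject H0.

H = 2.2798, df = 2, p = 0.319856, fail to reject H0.


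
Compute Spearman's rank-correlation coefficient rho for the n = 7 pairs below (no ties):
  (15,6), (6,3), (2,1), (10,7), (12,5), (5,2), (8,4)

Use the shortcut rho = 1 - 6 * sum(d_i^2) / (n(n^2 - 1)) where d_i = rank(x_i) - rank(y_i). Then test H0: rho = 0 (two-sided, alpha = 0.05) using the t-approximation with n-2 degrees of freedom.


Step 1: Rank x and y separately (midranks; no ties here).
rank(x): 15->7, 6->3, 2->1, 10->5, 12->6, 5->2, 8->4
rank(y): 6->6, 3->3, 1->1, 7->7, 5->5, 2->2, 4->4
Step 2: d_i = R_x(i) - R_y(i); compute d_i^2.
  (7-6)^2=1, (3-3)^2=0, (1-1)^2=0, (5-7)^2=4, (6-5)^2=1, (2-2)^2=0, (4-4)^2=0
sum(d^2) = 6.
Step 3: rho = 1 - 6*6 / (7*(7^2 - 1)) = 1 - 36/336 = 0.892857.
Step 4: Under H0, t = rho * sqrt((n-2)/(1-rho^2)) = 4.4333 ~ t(5).
Step 5: Two-sided p-value from the t-distribution with 5 df = 0.006807.
Step 6: alpha = 0.05. reject H0.

rho = 0.8929, p = 0.006807, reject H0 at alpha = 0.05.


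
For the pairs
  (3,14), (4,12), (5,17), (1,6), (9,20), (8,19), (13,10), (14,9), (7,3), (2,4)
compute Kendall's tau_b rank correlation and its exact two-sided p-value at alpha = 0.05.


Step 1: Enumerate the 45 unordered pairs (i,j) with i<j and classify each by sign(x_j-x_i) * sign(y_j-y_i).
  (1,2):dx=+1,dy=-2->D; (1,3):dx=+2,dy=+3->C; (1,4):dx=-2,dy=-8->C; (1,5):dx=+6,dy=+6->C
  (1,6):dx=+5,dy=+5->C; (1,7):dx=+10,dy=-4->D; (1,8):dx=+11,dy=-5->D; (1,9):dx=+4,dy=-11->D
  (1,10):dx=-1,dy=-10->C; (2,3):dx=+1,dy=+5->C; (2,4):dx=-3,dy=-6->C; (2,5):dx=+5,dy=+8->C
  (2,6):dx=+4,dy=+7->C; (2,7):dx=+9,dy=-2->D; (2,8):dx=+10,dy=-3->D; (2,9):dx=+3,dy=-9->D
  (2,10):dx=-2,dy=-8->C; (3,4):dx=-4,dy=-11->C; (3,5):dx=+4,dy=+3->C; (3,6):dx=+3,dy=+2->C
  (3,7):dx=+8,dy=-7->D; (3,8):dx=+9,dy=-8->D; (3,9):dx=+2,dy=-14->D; (3,10):dx=-3,dy=-13->C
  (4,5):dx=+8,dy=+14->C; (4,6):dx=+7,dy=+13->C; (4,7):dx=+12,dy=+4->C; (4,8):dx=+13,dy=+3->C
  (4,9):dx=+6,dy=-3->D; (4,10):dx=+1,dy=-2->D; (5,6):dx=-1,dy=-1->C; (5,7):dx=+4,dy=-10->D
  (5,8):dx=+5,dy=-11->D; (5,9):dx=-2,dy=-17->C; (5,10):dx=-7,dy=-16->C; (6,7):dx=+5,dy=-9->D
  (6,8):dx=+6,dy=-10->D; (6,9):dx=-1,dy=-16->C; (6,10):dx=-6,dy=-15->C; (7,8):dx=+1,dy=-1->D
  (7,9):dx=-6,dy=-7->C; (7,10):dx=-11,dy=-6->C; (8,9):dx=-7,dy=-6->C; (8,10):dx=-12,dy=-5->C
  (9,10):dx=-5,dy=+1->D
Step 2: C = 27, D = 18, total pairs = 45.
Step 3: tau = (C - D)/(n(n-1)/2) = (27 - 18)/45 = 0.200000.
Step 4: Exact two-sided p-value (enumerate n! = 3628800 permutations of y under H0): p = 0.484313.
Step 5: alpha = 0.05. fail to reject H0.

tau_b = 0.2000 (C=27, D=18), p = 0.484313, fail to reject H0.


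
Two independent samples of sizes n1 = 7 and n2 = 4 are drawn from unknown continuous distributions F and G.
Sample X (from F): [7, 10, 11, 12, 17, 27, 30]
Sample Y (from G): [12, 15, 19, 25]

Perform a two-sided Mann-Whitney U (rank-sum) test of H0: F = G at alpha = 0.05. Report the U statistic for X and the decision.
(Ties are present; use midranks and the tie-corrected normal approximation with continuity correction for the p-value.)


Step 1: Combine and sort all 11 observations; assign midranks.
sorted (value, group): (7,X), (10,X), (11,X), (12,X), (12,Y), (15,Y), (17,X), (19,Y), (25,Y), (27,X), (30,X)
ranks: 7->1, 10->2, 11->3, 12->4.5, 12->4.5, 15->6, 17->7, 19->8, 25->9, 27->10, 30->11
Step 2: Rank sum for X: R1 = 1 + 2 + 3 + 4.5 + 7 + 10 + 11 = 38.5.
Step 3: U_X = R1 - n1(n1+1)/2 = 38.5 - 7*8/2 = 38.5 - 28 = 10.5.
       U_Y = n1*n2 - U_X = 28 - 10.5 = 17.5.
Step 4: Ties are present, so use the tie-corrected normal approximation (with continuity correction) for the p-value.
Step 5: p-value = 0.569872; compare to alpha = 0.05. fail to reject H0.

U_X = 10.5, p = 0.569872, fail to reject H0 at alpha = 0.05.


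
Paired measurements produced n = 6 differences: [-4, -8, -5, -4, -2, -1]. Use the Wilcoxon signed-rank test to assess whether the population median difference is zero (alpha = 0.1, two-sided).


Step 1: Drop any zero differences (none here) and take |d_i|.
|d| = [4, 8, 5, 4, 2, 1]
Step 2: Midrank |d_i| (ties get averaged ranks).
ranks: |4|->3.5, |8|->6, |5|->5, |4|->3.5, |2|->2, |1|->1
Step 3: Attach original signs; sum ranks with positive sign and with negative sign.
W+ = 0 = 0
W- = 3.5 + 6 + 5 + 3.5 + 2 + 1 = 21
(Check: W+ + W- = 21 should equal n(n+1)/2 = 21.)
Step 4: Test statistic W = min(W+, W-) = 0.
Step 5: Ties in |d|, so use the tie-corrected normal approximation.
        E[W] = n(n+1)/4 = 6*7/4 = 10.5.
        Tie groups: |d|=4 (t=2); sum(t^3 - t) = 6.
        Var[W] = n(n+1)(2n+1)/24 - sum(t^3-t)/48 = 546/24 - 6/48 = 22.625.
        z = (W - E[W]) / sqrt(Var[W]) = (0 - 10.5) / 4.7566 = -2.2075.
        Two-sided p = 2*Phi(z) = 0.027281.
Step 6: alpha = 0.1. reject H0.

W+ = 0, W- = 21, W = min = 0, p = 0.027281, reject H0.


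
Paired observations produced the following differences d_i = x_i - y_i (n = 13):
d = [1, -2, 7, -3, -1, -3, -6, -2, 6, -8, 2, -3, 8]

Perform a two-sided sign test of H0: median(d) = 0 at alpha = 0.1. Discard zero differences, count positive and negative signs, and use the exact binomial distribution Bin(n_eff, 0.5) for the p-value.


Step 1: Discard zero differences. Original n = 13; n_eff = number of nonzero differences = 13.
Nonzero differences (with sign): +1, -2, +7, -3, -1, -3, -6, -2, +6, -8, +2, -3, +8
Step 2: Count signs: positive = 5, negative = 8.
Step 3: Under H0: P(positive) = 0.5, so the number of positives S ~ Bin(13, 0.5).
Step 4: Two-sided exact p-value = sum of Bin(13,0.5) probabilities at or below the observed probability = 0.581055.
Step 5: alpha = 0.1. fail to reject H0.

n_eff = 13, pos = 5, neg = 8, p = 0.581055, fail to reject H0.


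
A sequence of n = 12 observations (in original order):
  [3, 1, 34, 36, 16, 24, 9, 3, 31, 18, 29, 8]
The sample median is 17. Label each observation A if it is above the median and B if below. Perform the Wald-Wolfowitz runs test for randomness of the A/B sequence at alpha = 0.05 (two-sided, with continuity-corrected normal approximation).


Step 1: Compute median = 17; label A = above, B = below.
Labels in order: BBAABABBAAAB  (n_A = 6, n_B = 6)
Step 2: Count runs R = 7.
Step 3: Under H0 (random ordering), E[R] = 2*n_A*n_B/(n_A+n_B) + 1 = 2*6*6/12 + 1 = 7.0000.
        Var[R] = 2*n_A*n_B*(2*n_A*n_B - n_A - n_B) / ((n_A+n_B)^2 * (n_A+n_B-1)) = 4320/1584 = 2.7273.
        SD[R] = 1.6514.
Step 4: R = E[R], so z = 0 with no continuity correction.
Step 5: Two-sided p-value via normal approximation = 2*(1 - Phi(|z|)) = 1.000000.
Step 6: alpha = 0.05. fail to reject H0.

R = 7, z = 0.0000, p = 1.000000, fail to reject H0.


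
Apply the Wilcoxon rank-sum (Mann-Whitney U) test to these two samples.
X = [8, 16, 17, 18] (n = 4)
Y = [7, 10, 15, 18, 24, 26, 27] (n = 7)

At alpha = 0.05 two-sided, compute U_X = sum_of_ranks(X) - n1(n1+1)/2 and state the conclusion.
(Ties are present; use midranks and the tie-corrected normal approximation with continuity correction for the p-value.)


Step 1: Combine and sort all 11 observations; assign midranks.
sorted (value, group): (7,Y), (8,X), (10,Y), (15,Y), (16,X), (17,X), (18,X), (18,Y), (24,Y), (26,Y), (27,Y)
ranks: 7->1, 8->2, 10->3, 15->4, 16->5, 17->6, 18->7.5, 18->7.5, 24->9, 26->10, 27->11
Step 2: Rank sum for X: R1 = 2 + 5 + 6 + 7.5 = 20.5.
Step 3: U_X = R1 - n1(n1+1)/2 = 20.5 - 4*5/2 = 20.5 - 10 = 10.5.
       U_Y = n1*n2 - U_X = 28 - 10.5 = 17.5.
Step 4: Ties are present, so use the tie-corrected normal approximation (with continuity correction) for the p-value.
Step 5: p-value = 0.569872; compare to alpha = 0.05. fail to reject H0.

U_X = 10.5, p = 0.569872, fail to reject H0 at alpha = 0.05.


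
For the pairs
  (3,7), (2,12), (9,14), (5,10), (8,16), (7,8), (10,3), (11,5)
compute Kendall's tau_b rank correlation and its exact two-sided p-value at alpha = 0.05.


Step 1: Enumerate the 28 unordered pairs (i,j) with i<j and classify each by sign(x_j-x_i) * sign(y_j-y_i).
  (1,2):dx=-1,dy=+5->D; (1,3):dx=+6,dy=+7->C; (1,4):dx=+2,dy=+3->C; (1,5):dx=+5,dy=+9->C
  (1,6):dx=+4,dy=+1->C; (1,7):dx=+7,dy=-4->D; (1,8):dx=+8,dy=-2->D; (2,3):dx=+7,dy=+2->C
  (2,4):dx=+3,dy=-2->D; (2,5):dx=+6,dy=+4->C; (2,6):dx=+5,dy=-4->D; (2,7):dx=+8,dy=-9->D
  (2,8):dx=+9,dy=-7->D; (3,4):dx=-4,dy=-4->C; (3,5):dx=-1,dy=+2->D; (3,6):dx=-2,dy=-6->C
  (3,7):dx=+1,dy=-11->D; (3,8):dx=+2,dy=-9->D; (4,5):dx=+3,dy=+6->C; (4,6):dx=+2,dy=-2->D
  (4,7):dx=+5,dy=-7->D; (4,8):dx=+6,dy=-5->D; (5,6):dx=-1,dy=-8->C; (5,7):dx=+2,dy=-13->D
  (5,8):dx=+3,dy=-11->D; (6,7):dx=+3,dy=-5->D; (6,8):dx=+4,dy=-3->D; (7,8):dx=+1,dy=+2->C
Step 2: C = 11, D = 17, total pairs = 28.
Step 3: tau = (C - D)/(n(n-1)/2) = (11 - 17)/28 = -0.214286.
Step 4: Exact two-sided p-value (enumerate n! = 40320 permutations of y under H0): p = 0.548413.
Step 5: alpha = 0.05. fail to reject H0.

tau_b = -0.2143 (C=11, D=17), p = 0.548413, fail to reject H0.


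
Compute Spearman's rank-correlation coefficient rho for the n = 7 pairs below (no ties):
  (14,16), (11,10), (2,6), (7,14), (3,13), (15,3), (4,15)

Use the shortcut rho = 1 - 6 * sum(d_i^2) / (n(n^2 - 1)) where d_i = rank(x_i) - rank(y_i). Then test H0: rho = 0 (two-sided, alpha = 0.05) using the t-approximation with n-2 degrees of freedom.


Step 1: Rank x and y separately (midranks; no ties here).
rank(x): 14->6, 11->5, 2->1, 7->4, 3->2, 15->7, 4->3
rank(y): 16->7, 10->3, 6->2, 14->5, 13->4, 3->1, 15->6
Step 2: d_i = R_x(i) - R_y(i); compute d_i^2.
  (6-7)^2=1, (5-3)^2=4, (1-2)^2=1, (4-5)^2=1, (2-4)^2=4, (7-1)^2=36, (3-6)^2=9
sum(d^2) = 56.
Step 3: rho = 1 - 6*56 / (7*(7^2 - 1)) = 1 - 336/336 = 0.000000.
Step 4: Under H0, t = rho * sqrt((n-2)/(1-rho^2)) = 0.0000 ~ t(5).
Step 5: Two-sided p-value from the t-distribution with 5 df = 1.000000.
Step 6: alpha = 0.05. fail to reject H0.

rho = 0.0000, p = 1.000000, fail to reject H0 at alpha = 0.05.


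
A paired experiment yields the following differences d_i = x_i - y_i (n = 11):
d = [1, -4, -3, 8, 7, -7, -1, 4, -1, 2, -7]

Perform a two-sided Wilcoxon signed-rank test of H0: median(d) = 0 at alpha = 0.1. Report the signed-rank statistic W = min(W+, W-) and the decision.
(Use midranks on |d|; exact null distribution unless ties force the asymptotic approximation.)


Step 1: Drop any zero differences (none here) and take |d_i|.
|d| = [1, 4, 3, 8, 7, 7, 1, 4, 1, 2, 7]
Step 2: Midrank |d_i| (ties get averaged ranks).
ranks: |1|->2, |4|->6.5, |3|->5, |8|->11, |7|->9, |7|->9, |1|->2, |4|->6.5, |1|->2, |2|->4, |7|->9
Step 3: Attach original signs; sum ranks with positive sign and with negative sign.
W+ = 2 + 11 + 9 + 6.5 + 4 = 32.5
W- = 6.5 + 5 + 9 + 2 + 2 + 9 = 33.5
(Check: W+ + W- = 66 should equal n(n+1)/2 = 66.)
Step 4: Test statistic W = min(W+, W-) = 32.5.
Step 5: Ties in |d|, so use the tie-corrected normal approximation.
        E[W] = n(n+1)/4 = 11*12/4 = 33.
        Tie groups: |d|=1 (t=3), |d|=4 (t=2), |d|=7 (t=3); sum(t^3 - t) = 54.
        Var[W] = n(n+1)(2n+1)/24 - sum(t^3-t)/48 = 3036/24 - 54/48 = 125.375.
        z = (W - E[W]) / sqrt(Var[W]) = (32.5 - 33) / 11.1971 = -0.0447.
        Two-sided p = 2*Phi(z) = 0.964383.
Step 6: alpha = 0.1. fail to reject H0.

W+ = 32.5, W- = 33.5, W = min = 32.5, p = 0.964383, fail to reject H0.


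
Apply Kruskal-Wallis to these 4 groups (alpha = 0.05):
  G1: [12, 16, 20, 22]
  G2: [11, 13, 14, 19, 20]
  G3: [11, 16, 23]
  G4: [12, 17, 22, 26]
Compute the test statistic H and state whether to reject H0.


Step 1: Combine all N = 16 observations and assign midranks.
sorted (value, group, rank): (11,G2,1.5), (11,G3,1.5), (12,G1,3.5), (12,G4,3.5), (13,G2,5), (14,G2,6), (16,G1,7.5), (16,G3,7.5), (17,G4,9), (19,G2,10), (20,G1,11.5), (20,G2,11.5), (22,G1,13.5), (22,G4,13.5), (23,G3,15), (26,G4,16)
Step 2: Sum ranks within each group.
R_1 = 36 (n_1 = 4)
R_2 = 34 (n_2 = 5)
R_3 = 24 (n_3 = 3)
R_4 = 42 (n_4 = 4)
Step 3: H = 12/(N(N+1)) * sum(R_i^2/n_i) - 3(N+1)
     = 12/(16*17) * (36^2/4 + 34^2/5 + 24^2/3 + 42^2/4) - 3*17
     = 0.044118 * 1188.2 - 51
     = 1.420588.
Step 4: Ties present; correction factor C = 1 - 30/(16^3 - 16) = 0.992647. Corrected H = 1.420588 / 0.992647 = 1.431111.
Step 5: Under H0, H ~ chi^2(3); p-value = 0.698259.
Step 6: alpha = 0.05. fail to reject H0.

H = 1.4311, df = 3, p = 0.698259, fail to reject H0.


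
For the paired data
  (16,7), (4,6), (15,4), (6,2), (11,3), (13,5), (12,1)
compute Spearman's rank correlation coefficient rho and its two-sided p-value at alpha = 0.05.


Step 1: Rank x and y separately (midranks; no ties here).
rank(x): 16->7, 4->1, 15->6, 6->2, 11->3, 13->5, 12->4
rank(y): 7->7, 6->6, 4->4, 2->2, 3->3, 5->5, 1->1
Step 2: d_i = R_x(i) - R_y(i); compute d_i^2.
  (7-7)^2=0, (1-6)^2=25, (6-4)^2=4, (2-2)^2=0, (3-3)^2=0, (5-5)^2=0, (4-1)^2=9
sum(d^2) = 38.
Step 3: rho = 1 - 6*38 / (7*(7^2 - 1)) = 1 - 228/336 = 0.321429.
Step 4: Under H0, t = rho * sqrt((n-2)/(1-rho^2)) = 0.7590 ~ t(5).
Step 5: Two-sided p-value from the t-distribution with 5 df = 0.482072.
Step 6: alpha = 0.05. fail to reject H0.

rho = 0.3214, p = 0.482072, fail to reject H0 at alpha = 0.05.


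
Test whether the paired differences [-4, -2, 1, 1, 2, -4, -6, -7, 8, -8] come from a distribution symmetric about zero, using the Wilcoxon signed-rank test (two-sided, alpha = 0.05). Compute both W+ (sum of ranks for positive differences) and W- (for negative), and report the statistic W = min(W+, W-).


Step 1: Drop any zero differences (none here) and take |d_i|.
|d| = [4, 2, 1, 1, 2, 4, 6, 7, 8, 8]
Step 2: Midrank |d_i| (ties get averaged ranks).
ranks: |4|->5.5, |2|->3.5, |1|->1.5, |1|->1.5, |2|->3.5, |4|->5.5, |6|->7, |7|->8, |8|->9.5, |8|->9.5
Step 3: Attach original signs; sum ranks with positive sign and with negative sign.
W+ = 1.5 + 1.5 + 3.5 + 9.5 = 16
W- = 5.5 + 3.5 + 5.5 + 7 + 8 + 9.5 = 39
(Check: W+ + W- = 55 should equal n(n+1)/2 = 55.)
Step 4: Test statistic W = min(W+, W-) = 16.
Step 5: Ties in |d|, so use the tie-corrected normal approximation.
        E[W] = n(n+1)/4 = 10*11/4 = 27.5.
        Tie groups: |d|=1 (t=2), |d|=2 (t=2), |d|=4 (t=2), |d|=8 (t=2); sum(t^3 - t) = 24.
        Var[W] = n(n+1)(2n+1)/24 - sum(t^3-t)/48 = 2310/24 - 24/48 = 95.75.
        z = (W - E[W]) / sqrt(Var[W]) = (16 - 27.5) / 9.7852 = -1.1752.
        Two-sided p = 2*Phi(z) = 0.239897.
Step 6: alpha = 0.05. fail to reject H0.

W+ = 16, W- = 39, W = min = 16, p = 0.239897, fail to reject H0.


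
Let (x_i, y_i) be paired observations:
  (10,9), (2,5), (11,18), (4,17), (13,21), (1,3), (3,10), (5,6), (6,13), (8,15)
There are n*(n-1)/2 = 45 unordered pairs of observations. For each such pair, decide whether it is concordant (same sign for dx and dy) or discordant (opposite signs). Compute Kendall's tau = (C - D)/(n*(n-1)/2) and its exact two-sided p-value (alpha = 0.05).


Step 1: Enumerate the 45 unordered pairs (i,j) with i<j and classify each by sign(x_j-x_i) * sign(y_j-y_i).
  (1,2):dx=-8,dy=-4->C; (1,3):dx=+1,dy=+9->C; (1,4):dx=-6,dy=+8->D; (1,5):dx=+3,dy=+12->C
  (1,6):dx=-9,dy=-6->C; (1,7):dx=-7,dy=+1->D; (1,8):dx=-5,dy=-3->C; (1,9):dx=-4,dy=+4->D
  (1,10):dx=-2,dy=+6->D; (2,3):dx=+9,dy=+13->C; (2,4):dx=+2,dy=+12->C; (2,5):dx=+11,dy=+16->C
  (2,6):dx=-1,dy=-2->C; (2,7):dx=+1,dy=+5->C; (2,8):dx=+3,dy=+1->C; (2,9):dx=+4,dy=+8->C
  (2,10):dx=+6,dy=+10->C; (3,4):dx=-7,dy=-1->C; (3,5):dx=+2,dy=+3->C; (3,6):dx=-10,dy=-15->C
  (3,7):dx=-8,dy=-8->C; (3,8):dx=-6,dy=-12->C; (3,9):dx=-5,dy=-5->C; (3,10):dx=-3,dy=-3->C
  (4,5):dx=+9,dy=+4->C; (4,6):dx=-3,dy=-14->C; (4,7):dx=-1,dy=-7->C; (4,8):dx=+1,dy=-11->D
  (4,9):dx=+2,dy=-4->D; (4,10):dx=+4,dy=-2->D; (5,6):dx=-12,dy=-18->C; (5,7):dx=-10,dy=-11->C
  (5,8):dx=-8,dy=-15->C; (5,9):dx=-7,dy=-8->C; (5,10):dx=-5,dy=-6->C; (6,7):dx=+2,dy=+7->C
  (6,8):dx=+4,dy=+3->C; (6,9):dx=+5,dy=+10->C; (6,10):dx=+7,dy=+12->C; (7,8):dx=+2,dy=-4->D
  (7,9):dx=+3,dy=+3->C; (7,10):dx=+5,dy=+5->C; (8,9):dx=+1,dy=+7->C; (8,10):dx=+3,dy=+9->C
  (9,10):dx=+2,dy=+2->C
Step 2: C = 37, D = 8, total pairs = 45.
Step 3: tau = (C - D)/(n(n-1)/2) = (37 - 8)/45 = 0.644444.
Step 4: Exact two-sided p-value (enumerate n! = 3628800 permutations of y under H0): p = 0.009148.
Step 5: alpha = 0.05. reject H0.

tau_b = 0.6444 (C=37, D=8), p = 0.009148, reject H0.


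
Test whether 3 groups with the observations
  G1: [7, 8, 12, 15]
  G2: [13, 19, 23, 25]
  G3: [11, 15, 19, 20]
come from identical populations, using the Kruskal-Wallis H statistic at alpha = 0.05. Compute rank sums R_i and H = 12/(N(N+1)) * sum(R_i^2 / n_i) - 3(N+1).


Step 1: Combine all N = 12 observations and assign midranks.
sorted (value, group, rank): (7,G1,1), (8,G1,2), (11,G3,3), (12,G1,4), (13,G2,5), (15,G1,6.5), (15,G3,6.5), (19,G2,8.5), (19,G3,8.5), (20,G3,10), (23,G2,11), (25,G2,12)
Step 2: Sum ranks within each group.
R_1 = 13.5 (n_1 = 4)
R_2 = 36.5 (n_2 = 4)
R_3 = 28 (n_3 = 4)
Step 3: H = 12/(N(N+1)) * sum(R_i^2/n_i) - 3(N+1)
     = 12/(12*13) * (13.5^2/4 + 36.5^2/4 + 28^2/4) - 3*13
     = 0.076923 * 574.625 - 39
     = 5.201923.
Step 4: Ties present; correction factor C = 1 - 12/(12^3 - 12) = 0.993007. Corrected H = 5.201923 / 0.993007 = 5.238556.
Step 5: Under H0, H ~ chi^2(2); p-value = 0.072855.
Step 6: alpha = 0.05. fail to reject H0.

H = 5.2386, df = 2, p = 0.072855, fail to reject H0.


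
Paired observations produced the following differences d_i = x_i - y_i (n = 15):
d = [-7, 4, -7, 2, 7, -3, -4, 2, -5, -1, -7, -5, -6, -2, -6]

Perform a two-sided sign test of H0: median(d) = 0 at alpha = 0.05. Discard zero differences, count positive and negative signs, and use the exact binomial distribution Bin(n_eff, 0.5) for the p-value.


Step 1: Discard zero differences. Original n = 15; n_eff = number of nonzero differences = 15.
Nonzero differences (with sign): -7, +4, -7, +2, +7, -3, -4, +2, -5, -1, -7, -5, -6, -2, -6
Step 2: Count signs: positive = 4, negative = 11.
Step 3: Under H0: P(positive) = 0.5, so the number of positives S ~ Bin(15, 0.5).
Step 4: Two-sided exact p-value = sum of Bin(15,0.5) probabilities at or below the observed probability = 0.118469.
Step 5: alpha = 0.05. fail to reject H0.

n_eff = 15, pos = 4, neg = 11, p = 0.118469, fail to reject H0.


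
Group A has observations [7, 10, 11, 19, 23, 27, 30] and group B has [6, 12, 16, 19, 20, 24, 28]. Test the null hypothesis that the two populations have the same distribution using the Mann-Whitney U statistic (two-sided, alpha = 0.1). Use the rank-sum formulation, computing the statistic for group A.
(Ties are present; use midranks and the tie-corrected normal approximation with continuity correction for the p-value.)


Step 1: Combine and sort all 14 observations; assign midranks.
sorted (value, group): (6,Y), (7,X), (10,X), (11,X), (12,Y), (16,Y), (19,X), (19,Y), (20,Y), (23,X), (24,Y), (27,X), (28,Y), (30,X)
ranks: 6->1, 7->2, 10->3, 11->4, 12->5, 16->6, 19->7.5, 19->7.5, 20->9, 23->10, 24->11, 27->12, 28->13, 30->14
Step 2: Rank sum for X: R1 = 2 + 3 + 4 + 7.5 + 10 + 12 + 14 = 52.5.
Step 3: U_X = R1 - n1(n1+1)/2 = 52.5 - 7*8/2 = 52.5 - 28 = 24.5.
       U_Y = n1*n2 - U_X = 49 - 24.5 = 24.5.
Step 4: Ties are present, so use the tie-corrected normal approximation (with continuity correction) for the p-value.
Step 5: p-value = 1.000000; compare to alpha = 0.1. fail to reject H0.

U_X = 24.5, p = 1.000000, fail to reject H0 at alpha = 0.1.


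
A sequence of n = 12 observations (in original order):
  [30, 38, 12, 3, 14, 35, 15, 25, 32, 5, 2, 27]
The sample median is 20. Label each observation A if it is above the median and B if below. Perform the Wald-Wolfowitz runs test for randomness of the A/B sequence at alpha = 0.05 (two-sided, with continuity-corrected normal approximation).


Step 1: Compute median = 20; label A = above, B = below.
Labels in order: AABBBABAABBA  (n_A = 6, n_B = 6)
Step 2: Count runs R = 7.
Step 3: Under H0 (random ordering), E[R] = 2*n_A*n_B/(n_A+n_B) + 1 = 2*6*6/12 + 1 = 7.0000.
        Var[R] = 2*n_A*n_B*(2*n_A*n_B - n_A - n_B) / ((n_A+n_B)^2 * (n_A+n_B-1)) = 4320/1584 = 2.7273.
        SD[R] = 1.6514.
Step 4: R = E[R], so z = 0 with no continuity correction.
Step 5: Two-sided p-value via normal approximation = 2*(1 - Phi(|z|)) = 1.000000.
Step 6: alpha = 0.05. fail to reject H0.

R = 7, z = 0.0000, p = 1.000000, fail to reject H0.


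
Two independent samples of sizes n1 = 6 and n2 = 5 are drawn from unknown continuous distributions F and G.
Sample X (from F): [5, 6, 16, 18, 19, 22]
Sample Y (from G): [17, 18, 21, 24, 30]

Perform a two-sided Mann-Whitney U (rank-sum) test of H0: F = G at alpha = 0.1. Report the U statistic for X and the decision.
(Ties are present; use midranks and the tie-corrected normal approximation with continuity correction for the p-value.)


Step 1: Combine and sort all 11 observations; assign midranks.
sorted (value, group): (5,X), (6,X), (16,X), (17,Y), (18,X), (18,Y), (19,X), (21,Y), (22,X), (24,Y), (30,Y)
ranks: 5->1, 6->2, 16->3, 17->4, 18->5.5, 18->5.5, 19->7, 21->8, 22->9, 24->10, 30->11
Step 2: Rank sum for X: R1 = 1 + 2 + 3 + 5.5 + 7 + 9 = 27.5.
Step 3: U_X = R1 - n1(n1+1)/2 = 27.5 - 6*7/2 = 27.5 - 21 = 6.5.
       U_Y = n1*n2 - U_X = 30 - 6.5 = 23.5.
Step 4: Ties are present, so use the tie-corrected normal approximation (with continuity correction) for the p-value.
Step 5: p-value = 0.143215; compare to alpha = 0.1. fail to reject H0.

U_X = 6.5, p = 0.143215, fail to reject H0 at alpha = 0.1.


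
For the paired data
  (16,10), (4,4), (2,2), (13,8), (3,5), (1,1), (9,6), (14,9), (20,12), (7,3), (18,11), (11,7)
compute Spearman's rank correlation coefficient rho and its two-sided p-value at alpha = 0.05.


Step 1: Rank x and y separately (midranks; no ties here).
rank(x): 16->10, 4->4, 2->2, 13->8, 3->3, 1->1, 9->6, 14->9, 20->12, 7->5, 18->11, 11->7
rank(y): 10->10, 4->4, 2->2, 8->8, 5->5, 1->1, 6->6, 9->9, 12->12, 3->3, 11->11, 7->7
Step 2: d_i = R_x(i) - R_y(i); compute d_i^2.
  (10-10)^2=0, (4-4)^2=0, (2-2)^2=0, (8-8)^2=0, (3-5)^2=4, (1-1)^2=0, (6-6)^2=0, (9-9)^2=0, (12-12)^2=0, (5-3)^2=4, (11-11)^2=0, (7-7)^2=0
sum(d^2) = 8.
Step 3: rho = 1 - 6*8 / (12*(12^2 - 1)) = 1 - 48/1716 = 0.972028.
Step 4: Under H0, t = rho * sqrt((n-2)/(1-rho^2)) = 13.0876 ~ t(10).
Step 5: Two-sided p-value from the t-distribution with 10 df = 0.000000.
Step 6: alpha = 0.05. reject H0.

rho = 0.9720, p = 0.000000, reject H0 at alpha = 0.05.


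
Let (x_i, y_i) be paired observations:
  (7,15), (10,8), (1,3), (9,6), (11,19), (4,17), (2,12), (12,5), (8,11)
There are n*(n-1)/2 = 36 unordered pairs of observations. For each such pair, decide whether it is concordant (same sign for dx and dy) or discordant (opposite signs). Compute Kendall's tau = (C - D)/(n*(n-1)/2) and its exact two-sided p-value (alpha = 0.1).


Step 1: Enumerate the 36 unordered pairs (i,j) with i<j and classify each by sign(x_j-x_i) * sign(y_j-y_i).
  (1,2):dx=+3,dy=-7->D; (1,3):dx=-6,dy=-12->C; (1,4):dx=+2,dy=-9->D; (1,5):dx=+4,dy=+4->C
  (1,6):dx=-3,dy=+2->D; (1,7):dx=-5,dy=-3->C; (1,8):dx=+5,dy=-10->D; (1,9):dx=+1,dy=-4->D
  (2,3):dx=-9,dy=-5->C; (2,4):dx=-1,dy=-2->C; (2,5):dx=+1,dy=+11->C; (2,6):dx=-6,dy=+9->D
  (2,7):dx=-8,dy=+4->D; (2,8):dx=+2,dy=-3->D; (2,9):dx=-2,dy=+3->D; (3,4):dx=+8,dy=+3->C
  (3,5):dx=+10,dy=+16->C; (3,6):dx=+3,dy=+14->C; (3,7):dx=+1,dy=+9->C; (3,8):dx=+11,dy=+2->C
  (3,9):dx=+7,dy=+8->C; (4,5):dx=+2,dy=+13->C; (4,6):dx=-5,dy=+11->D; (4,7):dx=-7,dy=+6->D
  (4,8):dx=+3,dy=-1->D; (4,9):dx=-1,dy=+5->D; (5,6):dx=-7,dy=-2->C; (5,7):dx=-9,dy=-7->C
  (5,8):dx=+1,dy=-14->D; (5,9):dx=-3,dy=-8->C; (6,7):dx=-2,dy=-5->C; (6,8):dx=+8,dy=-12->D
  (6,9):dx=+4,dy=-6->D; (7,8):dx=+10,dy=-7->D; (7,9):dx=+6,dy=-1->D; (8,9):dx=-4,dy=+6->D
Step 2: C = 17, D = 19, total pairs = 36.
Step 3: tau = (C - D)/(n(n-1)/2) = (17 - 19)/36 = -0.055556.
Step 4: Exact two-sided p-value (enumerate n! = 362880 permutations of y under H0): p = 0.919455.
Step 5: alpha = 0.1. fail to reject H0.

tau_b = -0.0556 (C=17, D=19), p = 0.919455, fail to reject H0.


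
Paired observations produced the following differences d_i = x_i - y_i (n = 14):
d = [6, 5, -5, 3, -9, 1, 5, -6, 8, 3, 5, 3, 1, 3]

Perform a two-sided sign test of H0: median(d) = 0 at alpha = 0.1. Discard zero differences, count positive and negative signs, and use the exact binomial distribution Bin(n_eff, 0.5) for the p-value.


Step 1: Discard zero differences. Original n = 14; n_eff = number of nonzero differences = 14.
Nonzero differences (with sign): +6, +5, -5, +3, -9, +1, +5, -6, +8, +3, +5, +3, +1, +3
Step 2: Count signs: positive = 11, negative = 3.
Step 3: Under H0: P(positive) = 0.5, so the number of positives S ~ Bin(14, 0.5).
Step 4: Two-sided exact p-value = sum of Bin(14,0.5) probabilities at or below the observed probability = 0.057373.
Step 5: alpha = 0.1. reject H0.

n_eff = 14, pos = 11, neg = 3, p = 0.057373, reject H0.


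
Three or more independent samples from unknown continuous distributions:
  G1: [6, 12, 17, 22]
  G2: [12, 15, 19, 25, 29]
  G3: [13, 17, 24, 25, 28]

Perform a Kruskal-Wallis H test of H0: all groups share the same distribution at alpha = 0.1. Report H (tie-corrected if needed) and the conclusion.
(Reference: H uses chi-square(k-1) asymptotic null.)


Step 1: Combine all N = 14 observations and assign midranks.
sorted (value, group, rank): (6,G1,1), (12,G1,2.5), (12,G2,2.5), (13,G3,4), (15,G2,5), (17,G1,6.5), (17,G3,6.5), (19,G2,8), (22,G1,9), (24,G3,10), (25,G2,11.5), (25,G3,11.5), (28,G3,13), (29,G2,14)
Step 2: Sum ranks within each group.
R_1 = 19 (n_1 = 4)
R_2 = 41 (n_2 = 5)
R_3 = 45 (n_3 = 5)
Step 3: H = 12/(N(N+1)) * sum(R_i^2/n_i) - 3(N+1)
     = 12/(14*15) * (19^2/4 + 41^2/5 + 45^2/5) - 3*15
     = 0.057143 * 831.45 - 45
     = 2.511429.
Step 4: Ties present; correction factor C = 1 - 18/(14^3 - 14) = 0.993407. Corrected H = 2.511429 / 0.993407 = 2.528097.
Step 5: Under H0, H ~ chi^2(2); p-value = 0.282508.
Step 6: alpha = 0.1. fail to reject H0.

H = 2.5281, df = 2, p = 0.282508, fail to reject H0.


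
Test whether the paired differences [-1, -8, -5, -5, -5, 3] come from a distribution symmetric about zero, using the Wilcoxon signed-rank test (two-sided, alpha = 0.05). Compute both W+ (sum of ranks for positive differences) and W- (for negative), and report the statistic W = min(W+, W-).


Step 1: Drop any zero differences (none here) and take |d_i|.
|d| = [1, 8, 5, 5, 5, 3]
Step 2: Midrank |d_i| (ties get averaged ranks).
ranks: |1|->1, |8|->6, |5|->4, |5|->4, |5|->4, |3|->2
Step 3: Attach original signs; sum ranks with positive sign and with negative sign.
W+ = 2 = 2
W- = 1 + 6 + 4 + 4 + 4 = 19
(Check: W+ + W- = 21 should equal n(n+1)/2 = 21.)
Step 4: Test statistic W = min(W+, W-) = 2.
Step 5: Ties in |d|, so use the tie-corrected normal approximation.
        E[W] = n(n+1)/4 = 6*7/4 = 10.5.
        Tie groups: |d|=5 (t=3); sum(t^3 - t) = 24.
        Var[W] = n(n+1)(2n+1)/24 - sum(t^3-t)/48 = 546/24 - 24/48 = 22.25.
        z = (W - E[W]) / sqrt(Var[W]) = (2 - 10.5) / 4.7170 = -1.8020.
        Two-sided p = 2*Phi(z) = 0.071546.
Step 6: alpha = 0.05. fail to reject H0.

W+ = 2, W- = 19, W = min = 2, p = 0.071546, fail to reject H0.


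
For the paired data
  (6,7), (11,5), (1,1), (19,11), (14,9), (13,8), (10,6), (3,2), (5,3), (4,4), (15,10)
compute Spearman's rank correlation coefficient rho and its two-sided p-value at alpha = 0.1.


Step 1: Rank x and y separately (midranks; no ties here).
rank(x): 6->5, 11->7, 1->1, 19->11, 14->9, 13->8, 10->6, 3->2, 5->4, 4->3, 15->10
rank(y): 7->7, 5->5, 1->1, 11->11, 9->9, 8->8, 6->6, 2->2, 3->3, 4->4, 10->10
Step 2: d_i = R_x(i) - R_y(i); compute d_i^2.
  (5-7)^2=4, (7-5)^2=4, (1-1)^2=0, (11-11)^2=0, (9-9)^2=0, (8-8)^2=0, (6-6)^2=0, (2-2)^2=0, (4-3)^2=1, (3-4)^2=1, (10-10)^2=0
sum(d^2) = 10.
Step 3: rho = 1 - 6*10 / (11*(11^2 - 1)) = 1 - 60/1320 = 0.954545.
Step 4: Under H0, t = rho * sqrt((n-2)/(1-rho^2)) = 9.6074 ~ t(9).
Step 5: Two-sided p-value from the t-distribution with 9 df = 0.000005.
Step 6: alpha = 0.1. reject H0.

rho = 0.9545, p = 0.000005, reject H0 at alpha = 0.1.


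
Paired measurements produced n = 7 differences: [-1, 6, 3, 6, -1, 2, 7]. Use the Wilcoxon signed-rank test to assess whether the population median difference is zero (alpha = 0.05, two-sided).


Step 1: Drop any zero differences (none here) and take |d_i|.
|d| = [1, 6, 3, 6, 1, 2, 7]
Step 2: Midrank |d_i| (ties get averaged ranks).
ranks: |1|->1.5, |6|->5.5, |3|->4, |6|->5.5, |1|->1.5, |2|->3, |7|->7
Step 3: Attach original signs; sum ranks with positive sign and with negative sign.
W+ = 5.5 + 4 + 5.5 + 3 + 7 = 25
W- = 1.5 + 1.5 = 3
(Check: W+ + W- = 28 should equal n(n+1)/2 = 28.)
Step 4: Test statistic W = min(W+, W-) = 3.
Step 5: Ties in |d|, so use the tie-corrected normal approximation.
        E[W] = n(n+1)/4 = 7*8/4 = 14.
        Tie groups: |d|=1 (t=2), |d|=6 (t=2); sum(t^3 - t) = 12.
        Var[W] = n(n+1)(2n+1)/24 - sum(t^3-t)/48 = 840/24 - 12/48 = 34.75.
        z = (W - E[W]) / sqrt(Var[W]) = (3 - 14) / 5.8949 = -1.8660.
        Two-sided p = 2*Phi(z) = 0.062039.
Step 6: alpha = 0.05. fail to reject H0.

W+ = 25, W- = 3, W = min = 3, p = 0.062039, fail to reject H0.


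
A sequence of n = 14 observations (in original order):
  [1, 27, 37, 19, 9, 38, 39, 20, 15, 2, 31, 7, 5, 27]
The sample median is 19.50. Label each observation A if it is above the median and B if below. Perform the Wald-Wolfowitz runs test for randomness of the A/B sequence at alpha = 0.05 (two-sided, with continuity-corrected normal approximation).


Step 1: Compute median = 19.50; label A = above, B = below.
Labels in order: BAABBAAABBABBA  (n_A = 7, n_B = 7)
Step 2: Count runs R = 8.
Step 3: Under H0 (random ordering), E[R] = 2*n_A*n_B/(n_A+n_B) + 1 = 2*7*7/14 + 1 = 8.0000.
        Var[R] = 2*n_A*n_B*(2*n_A*n_B - n_A - n_B) / ((n_A+n_B)^2 * (n_A+n_B-1)) = 8232/2548 = 3.2308.
        SD[R] = 1.7974.
Step 4: R = E[R], so z = 0 with no continuity correction.
Step 5: Two-sided p-value via normal approximation = 2*(1 - Phi(|z|)) = 1.000000.
Step 6: alpha = 0.05. fail to reject H0.

R = 8, z = 0.0000, p = 1.000000, fail to reject H0.


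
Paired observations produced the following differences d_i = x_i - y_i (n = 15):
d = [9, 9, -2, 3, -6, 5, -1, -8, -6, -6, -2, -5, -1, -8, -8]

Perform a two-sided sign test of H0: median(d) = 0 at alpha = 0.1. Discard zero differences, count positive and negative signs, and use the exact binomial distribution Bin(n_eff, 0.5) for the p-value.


Step 1: Discard zero differences. Original n = 15; n_eff = number of nonzero differences = 15.
Nonzero differences (with sign): +9, +9, -2, +3, -6, +5, -1, -8, -6, -6, -2, -5, -1, -8, -8
Step 2: Count signs: positive = 4, negative = 11.
Step 3: Under H0: P(positive) = 0.5, so the number of positives S ~ Bin(15, 0.5).
Step 4: Two-sided exact p-value = sum of Bin(15,0.5) probabilities at or below the observed probability = 0.118469.
Step 5: alpha = 0.1. fail to reject H0.

n_eff = 15, pos = 4, neg = 11, p = 0.118469, fail to reject H0.


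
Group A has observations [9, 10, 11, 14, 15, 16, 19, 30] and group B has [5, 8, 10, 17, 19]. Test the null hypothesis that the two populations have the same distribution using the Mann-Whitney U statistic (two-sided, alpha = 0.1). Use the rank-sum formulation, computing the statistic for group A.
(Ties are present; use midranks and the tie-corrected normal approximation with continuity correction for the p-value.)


Step 1: Combine and sort all 13 observations; assign midranks.
sorted (value, group): (5,Y), (8,Y), (9,X), (10,X), (10,Y), (11,X), (14,X), (15,X), (16,X), (17,Y), (19,X), (19,Y), (30,X)
ranks: 5->1, 8->2, 9->3, 10->4.5, 10->4.5, 11->6, 14->7, 15->8, 16->9, 17->10, 19->11.5, 19->11.5, 30->13
Step 2: Rank sum for X: R1 = 3 + 4.5 + 6 + 7 + 8 + 9 + 11.5 + 13 = 62.
Step 3: U_X = R1 - n1(n1+1)/2 = 62 - 8*9/2 = 62 - 36 = 26.
       U_Y = n1*n2 - U_X = 40 - 26 = 14.
Step 4: Ties are present, so use the tie-corrected normal approximation (with continuity correction) for the p-value.
Step 5: p-value = 0.419471; compare to alpha = 0.1. fail to reject H0.

U_X = 26, p = 0.419471, fail to reject H0 at alpha = 0.1.


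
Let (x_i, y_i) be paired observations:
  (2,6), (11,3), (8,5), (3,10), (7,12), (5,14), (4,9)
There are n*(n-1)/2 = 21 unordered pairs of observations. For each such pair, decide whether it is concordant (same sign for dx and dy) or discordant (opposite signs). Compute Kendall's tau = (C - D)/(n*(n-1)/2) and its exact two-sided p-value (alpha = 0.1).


Step 1: Enumerate the 21 unordered pairs (i,j) with i<j and classify each by sign(x_j-x_i) * sign(y_j-y_i).
  (1,2):dx=+9,dy=-3->D; (1,3):dx=+6,dy=-1->D; (1,4):dx=+1,dy=+4->C; (1,5):dx=+5,dy=+6->C
  (1,6):dx=+3,dy=+8->C; (1,7):dx=+2,dy=+3->C; (2,3):dx=-3,dy=+2->D; (2,4):dx=-8,dy=+7->D
  (2,5):dx=-4,dy=+9->D; (2,6):dx=-6,dy=+11->D; (2,7):dx=-7,dy=+6->D; (3,4):dx=-5,dy=+5->D
  (3,5):dx=-1,dy=+7->D; (3,6):dx=-3,dy=+9->D; (3,7):dx=-4,dy=+4->D; (4,5):dx=+4,dy=+2->C
  (4,6):dx=+2,dy=+4->C; (4,7):dx=+1,dy=-1->D; (5,6):dx=-2,dy=+2->D; (5,7):dx=-3,dy=-3->C
  (6,7):dx=-1,dy=-5->C
Step 2: C = 8, D = 13, total pairs = 21.
Step 3: tau = (C - D)/(n(n-1)/2) = (8 - 13)/21 = -0.238095.
Step 4: Exact two-sided p-value (enumerate n! = 5040 permutations of y under H0): p = 0.561905.
Step 5: alpha = 0.1. fail to reject H0.

tau_b = -0.2381 (C=8, D=13), p = 0.561905, fail to reject H0.


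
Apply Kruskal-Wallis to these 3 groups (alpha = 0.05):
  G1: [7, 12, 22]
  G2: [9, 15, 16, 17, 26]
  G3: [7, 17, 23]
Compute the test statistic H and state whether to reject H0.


Step 1: Combine all N = 11 observations and assign midranks.
sorted (value, group, rank): (7,G1,1.5), (7,G3,1.5), (9,G2,3), (12,G1,4), (15,G2,5), (16,G2,6), (17,G2,7.5), (17,G3,7.5), (22,G1,9), (23,G3,10), (26,G2,11)
Step 2: Sum ranks within each group.
R_1 = 14.5 (n_1 = 3)
R_2 = 32.5 (n_2 = 5)
R_3 = 19 (n_3 = 3)
Step 3: H = 12/(N(N+1)) * sum(R_i^2/n_i) - 3(N+1)
     = 12/(11*12) * (14.5^2/3 + 32.5^2/5 + 19^2/3) - 3*12
     = 0.090909 * 401.667 - 36
     = 0.515152.
Step 4: Ties present; correction factor C = 1 - 12/(11^3 - 11) = 0.990909. Corrected H = 0.515152 / 0.990909 = 0.519878.
Step 5: Under H0, H ~ chi^2(2); p-value = 0.771099.
Step 6: alpha = 0.05. fail to reject H0.

H = 0.5199, df = 2, p = 0.771099, fail to reject H0.


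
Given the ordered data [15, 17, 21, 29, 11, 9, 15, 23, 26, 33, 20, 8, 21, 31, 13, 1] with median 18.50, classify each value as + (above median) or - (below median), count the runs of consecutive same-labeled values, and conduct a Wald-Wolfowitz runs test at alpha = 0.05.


Step 1: Compute median = 18.50; label A = above, B = below.
Labels in order: BBAABBBAAAABAABB  (n_A = 8, n_B = 8)
Step 2: Count runs R = 7.
Step 3: Under H0 (random ordering), E[R] = 2*n_A*n_B/(n_A+n_B) + 1 = 2*8*8/16 + 1 = 9.0000.
        Var[R] = 2*n_A*n_B*(2*n_A*n_B - n_A - n_B) / ((n_A+n_B)^2 * (n_A+n_B-1)) = 14336/3840 = 3.7333.
        SD[R] = 1.9322.
Step 4: Continuity-corrected z = (R + 0.5 - E[R]) / SD[R] = (7 + 0.5 - 9.0000) / 1.9322 = -0.7763.
Step 5: Two-sided p-value via normal approximation = 2*(1 - Phi(|z|)) = 0.437558.
Step 6: alpha = 0.05. fail to reject H0.

R = 7, z = -0.7763, p = 0.437558, fail to reject H0.


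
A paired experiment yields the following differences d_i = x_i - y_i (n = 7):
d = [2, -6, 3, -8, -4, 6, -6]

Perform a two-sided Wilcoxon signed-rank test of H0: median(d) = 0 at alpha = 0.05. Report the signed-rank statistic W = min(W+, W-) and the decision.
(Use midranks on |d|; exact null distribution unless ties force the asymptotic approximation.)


Step 1: Drop any zero differences (none here) and take |d_i|.
|d| = [2, 6, 3, 8, 4, 6, 6]
Step 2: Midrank |d_i| (ties get averaged ranks).
ranks: |2|->1, |6|->5, |3|->2, |8|->7, |4|->3, |6|->5, |6|->5
Step 3: Attach original signs; sum ranks with positive sign and with negative sign.
W+ = 1 + 2 + 5 = 8
W- = 5 + 7 + 3 + 5 = 20
(Check: W+ + W- = 28 should equal n(n+1)/2 = 28.)
Step 4: Test statistic W = min(W+, W-) = 8.
Step 5: Ties in |d|, so use the tie-corrected normal approximation.
        E[W] = n(n+1)/4 = 7*8/4 = 14.
        Tie groups: |d|=6 (t=3); sum(t^3 - t) = 24.
        Var[W] = n(n+1)(2n+1)/24 - sum(t^3-t)/48 = 840/24 - 24/48 = 34.5.
        z = (W - E[W]) / sqrt(Var[W]) = (8 - 14) / 5.8737 = -1.0215.
        Two-sided p = 2*Phi(z) = 0.307014.
Step 6: alpha = 0.05. fail to reject H0.

W+ = 8, W- = 20, W = min = 8, p = 0.307014, fail to reject H0.
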